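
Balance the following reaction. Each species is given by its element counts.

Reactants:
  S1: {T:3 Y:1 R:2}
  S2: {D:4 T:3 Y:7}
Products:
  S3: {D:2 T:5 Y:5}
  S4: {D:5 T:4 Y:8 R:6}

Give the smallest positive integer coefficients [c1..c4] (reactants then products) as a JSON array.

Coefficients: [6, 5, 5, 2]

D: 6·0+5·4 = 20 | 5·2+2·5 = 20
T: 6·3+5·3 = 33 | 5·5+2·4 = 33
Y: 6·1+5·7 = 41 | 5·5+2·8 = 41
R: 6·2+5·0 = 12 | 5·0+2·6 = 12
gcd(6,5,5,2) = 1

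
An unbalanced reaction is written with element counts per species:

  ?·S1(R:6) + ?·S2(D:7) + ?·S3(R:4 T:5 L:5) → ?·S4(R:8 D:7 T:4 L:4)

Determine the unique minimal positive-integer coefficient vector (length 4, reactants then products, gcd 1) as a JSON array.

R: 4·6+5·0+4·4 = 40 | 5·8 = 40
D: 4·0+5·7+4·0 = 35 | 5·7 = 35
T: 4·0+5·0+4·5 = 20 | 5·4 = 20
L: 4·0+5·0+4·5 = 20 | 5·4 = 20
gcd(4,5,4,5) = 1

Coefficients: [4, 5, 4, 5]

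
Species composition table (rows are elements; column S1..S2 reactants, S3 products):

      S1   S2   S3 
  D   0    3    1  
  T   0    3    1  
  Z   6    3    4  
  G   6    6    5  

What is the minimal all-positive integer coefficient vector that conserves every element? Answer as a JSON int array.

D: 3·0+2·3 = 6 | 6·1 = 6
T: 3·0+2·3 = 6 | 6·1 = 6
Z: 3·6+2·3 = 24 | 6·4 = 24
G: 3·6+2·6 = 30 | 6·5 = 30
gcd(3,2,6) = 1

Coefficients: [3, 2, 6]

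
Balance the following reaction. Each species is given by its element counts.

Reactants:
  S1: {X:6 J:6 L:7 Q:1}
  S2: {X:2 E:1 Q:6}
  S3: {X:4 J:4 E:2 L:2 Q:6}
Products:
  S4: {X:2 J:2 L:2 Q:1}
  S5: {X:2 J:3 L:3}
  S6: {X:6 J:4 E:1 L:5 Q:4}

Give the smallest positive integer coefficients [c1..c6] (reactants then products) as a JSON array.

Coefficients: [5, 1, 1, 5, 4, 3]

X: 5·6+1·2+1·4 = 36 | 5·2+4·2+3·6 = 36
J: 5·6+1·0+1·4 = 34 | 5·2+4·3+3·4 = 34
E: 5·0+1·1+1·2 = 3 | 5·0+4·0+3·1 = 3
L: 5·7+1·0+1·2 = 37 | 5·2+4·3+3·5 = 37
Q: 5·1+1·6+1·6 = 17 | 5·1+4·0+3·4 = 17
gcd(5,1,1,5,4,3) = 1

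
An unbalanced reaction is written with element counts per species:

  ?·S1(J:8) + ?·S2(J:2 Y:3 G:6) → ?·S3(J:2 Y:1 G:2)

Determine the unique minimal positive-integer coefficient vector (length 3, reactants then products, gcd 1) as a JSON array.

J: 1·8+2·2 = 12 | 6·2 = 12
Y: 1·0+2·3 = 6 | 6·1 = 6
G: 1·0+2·6 = 12 | 6·2 = 12
gcd(1,2,6) = 1

Coefficients: [1, 2, 6]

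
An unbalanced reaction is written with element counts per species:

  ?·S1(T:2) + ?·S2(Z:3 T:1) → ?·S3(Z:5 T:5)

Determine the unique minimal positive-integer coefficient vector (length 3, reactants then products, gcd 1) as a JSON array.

Coefficients: [5, 5, 3]

Z: 5·0+5·3 = 15 | 3·5 = 15
T: 5·2+5·1 = 15 | 3·5 = 15
gcd(5,5,3) = 1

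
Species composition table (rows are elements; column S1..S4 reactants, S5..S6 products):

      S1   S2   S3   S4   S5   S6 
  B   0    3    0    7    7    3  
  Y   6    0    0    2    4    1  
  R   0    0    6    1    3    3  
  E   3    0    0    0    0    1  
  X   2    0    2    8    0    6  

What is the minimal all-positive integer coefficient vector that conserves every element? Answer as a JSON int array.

B: 2·0+6·3+4·0+3·7 = 39 | 3·7+6·3 = 39
Y: 2·6+6·0+4·0+3·2 = 18 | 3·4+6·1 = 18
R: 2·0+6·0+4·6+3·1 = 27 | 3·3+6·3 = 27
E: 2·3+6·0+4·0+3·0 = 6 | 3·0+6·1 = 6
X: 2·2+6·0+4·2+3·8 = 36 | 3·0+6·6 = 36
gcd(2,6,4,3,3,6) = 1

Coefficients: [2, 6, 4, 3, 3, 6]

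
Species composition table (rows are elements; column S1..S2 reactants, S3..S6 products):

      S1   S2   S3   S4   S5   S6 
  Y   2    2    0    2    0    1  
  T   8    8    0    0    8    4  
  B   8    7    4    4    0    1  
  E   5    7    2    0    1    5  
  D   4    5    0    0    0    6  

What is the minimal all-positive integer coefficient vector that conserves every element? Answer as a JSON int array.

Y: 1·2+4·2 = 10 | 5·0+3·2+3·0+4·1 = 10
T: 1·8+4·8 = 40 | 5·0+3·0+3·8+4·4 = 40
B: 1·8+4·7 = 36 | 5·4+3·4+3·0+4·1 = 36
E: 1·5+4·7 = 33 | 5·2+3·0+3·1+4·5 = 33
D: 1·4+4·5 = 24 | 5·0+3·0+3·0+4·6 = 24
gcd(1,4,5,3,3,4) = 1

Coefficients: [1, 4, 5, 3, 3, 4]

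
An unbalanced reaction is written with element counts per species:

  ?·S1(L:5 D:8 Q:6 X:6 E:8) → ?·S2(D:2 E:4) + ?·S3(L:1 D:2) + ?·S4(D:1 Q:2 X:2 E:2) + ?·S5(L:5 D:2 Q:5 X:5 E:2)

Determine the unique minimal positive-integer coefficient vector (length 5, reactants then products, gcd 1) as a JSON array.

Coefficients: [3, 3, 5, 4, 2]

L: 3·5 = 15 | 3·0+5·1+4·0+2·5 = 15
D: 3·8 = 24 | 3·2+5·2+4·1+2·2 = 24
Q: 3·6 = 18 | 3·0+5·0+4·2+2·5 = 18
X: 3·6 = 18 | 3·0+5·0+4·2+2·5 = 18
E: 3·8 = 24 | 3·4+5·0+4·2+2·2 = 24
gcd(3,3,5,4,2) = 1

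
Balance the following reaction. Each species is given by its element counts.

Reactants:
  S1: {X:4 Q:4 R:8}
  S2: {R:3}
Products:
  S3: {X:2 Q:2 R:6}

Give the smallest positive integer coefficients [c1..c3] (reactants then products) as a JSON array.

Coefficients: [3, 4, 6]

X: 3·4+4·0 = 12 | 6·2 = 12
Q: 3·4+4·0 = 12 | 6·2 = 12
R: 3·8+4·3 = 36 | 6·6 = 36
gcd(3,4,6) = 1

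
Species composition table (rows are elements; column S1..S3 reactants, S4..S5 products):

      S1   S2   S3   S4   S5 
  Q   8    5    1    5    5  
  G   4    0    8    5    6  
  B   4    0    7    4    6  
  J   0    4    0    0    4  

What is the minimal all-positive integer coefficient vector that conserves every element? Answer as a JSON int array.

Q: 3·8+5·5+6·1 = 55 | 6·5+5·5 = 55
G: 3·4+5·0+6·8 = 60 | 6·5+5·6 = 60
B: 3·4+5·0+6·7 = 54 | 6·4+5·6 = 54
J: 3·0+5·4+6·0 = 20 | 6·0+5·4 = 20
gcd(3,5,6,6,5) = 1

Coefficients: [3, 5, 6, 6, 5]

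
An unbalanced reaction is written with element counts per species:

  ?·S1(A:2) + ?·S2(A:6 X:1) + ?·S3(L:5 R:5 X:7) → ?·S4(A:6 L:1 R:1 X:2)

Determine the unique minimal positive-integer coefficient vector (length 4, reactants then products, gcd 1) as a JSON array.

A: 6·2+3·6+1·0 = 30 | 5·6 = 30
L: 6·0+3·0+1·5 = 5 | 5·1 = 5
R: 6·0+3·0+1·5 = 5 | 5·1 = 5
X: 6·0+3·1+1·7 = 10 | 5·2 = 10
gcd(6,3,1,5) = 1

Coefficients: [6, 3, 1, 5]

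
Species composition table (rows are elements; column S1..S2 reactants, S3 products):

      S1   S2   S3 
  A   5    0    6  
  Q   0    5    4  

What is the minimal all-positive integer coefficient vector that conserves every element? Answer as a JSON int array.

Coefficients: [6, 4, 5]

A: 6·5+4·0 = 30 | 5·6 = 30
Q: 6·0+4·5 = 20 | 5·4 = 20
gcd(6,4,5) = 1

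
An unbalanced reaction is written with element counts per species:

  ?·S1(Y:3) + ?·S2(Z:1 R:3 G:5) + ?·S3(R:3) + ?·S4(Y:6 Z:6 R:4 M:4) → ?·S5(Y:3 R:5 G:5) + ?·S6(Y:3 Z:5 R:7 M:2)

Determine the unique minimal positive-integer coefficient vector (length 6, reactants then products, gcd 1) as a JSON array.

Coefficients: [4, 4, 6, 1, 4, 2]

Y: 4·3+4·0+6·0+1·6 = 18 | 4·3+2·3 = 18
Z: 4·0+4·1+6·0+1·6 = 10 | 4·0+2·5 = 10
R: 4·0+4·3+6·3+1·4 = 34 | 4·5+2·7 = 34
G: 4·0+4·5+6·0+1·0 = 20 | 4·5+2·0 = 20
M: 4·0+4·0+6·0+1·4 = 4 | 4·0+2·2 = 4
gcd(4,4,6,1,4,2) = 1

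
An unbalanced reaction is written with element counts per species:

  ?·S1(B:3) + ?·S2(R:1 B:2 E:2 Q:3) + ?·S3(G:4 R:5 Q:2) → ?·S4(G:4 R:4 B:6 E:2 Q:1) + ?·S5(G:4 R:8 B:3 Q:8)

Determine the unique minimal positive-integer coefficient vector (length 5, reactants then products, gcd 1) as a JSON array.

G: 6·0+3·0+5·4 = 20 | 3·4+2·4 = 20
R: 6·0+3·1+5·5 = 28 | 3·4+2·8 = 28
B: 6·3+3·2+5·0 = 24 | 3·6+2·3 = 24
E: 6·0+3·2+5·0 = 6 | 3·2+2·0 = 6
Q: 6·0+3·3+5·2 = 19 | 3·1+2·8 = 19
gcd(6,3,5,3,2) = 1

Coefficients: [6, 3, 5, 3, 2]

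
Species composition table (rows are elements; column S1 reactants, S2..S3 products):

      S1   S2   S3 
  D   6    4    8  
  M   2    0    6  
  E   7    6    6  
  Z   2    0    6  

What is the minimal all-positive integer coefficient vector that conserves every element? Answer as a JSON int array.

Coefficients: [6, 5, 2]

D: 6·6 = 36 | 5·4+2·8 = 36
M: 6·2 = 12 | 5·0+2·6 = 12
E: 6·7 = 42 | 5·6+2·6 = 42
Z: 6·2 = 12 | 5·0+2·6 = 12
gcd(6,5,2) = 1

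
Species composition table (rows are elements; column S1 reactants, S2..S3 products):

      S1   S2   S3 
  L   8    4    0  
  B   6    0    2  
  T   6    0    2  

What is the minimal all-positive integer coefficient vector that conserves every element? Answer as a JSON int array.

L: 1·8 = 8 | 2·4+3·0 = 8
B: 1·6 = 6 | 2·0+3·2 = 6
T: 1·6 = 6 | 2·0+3·2 = 6
gcd(1,2,3) = 1

Coefficients: [1, 2, 3]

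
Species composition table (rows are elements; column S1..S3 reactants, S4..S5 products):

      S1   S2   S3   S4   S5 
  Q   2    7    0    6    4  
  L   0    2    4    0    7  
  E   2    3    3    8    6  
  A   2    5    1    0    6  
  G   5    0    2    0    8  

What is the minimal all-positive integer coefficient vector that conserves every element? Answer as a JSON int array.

Coefficients: [4, 2, 6, 1, 4]

Q: 4·2+2·7+6·0 = 22 | 1·6+4·4 = 22
L: 4·0+2·2+6·4 = 28 | 1·0+4·7 = 28
E: 4·2+2·3+6·3 = 32 | 1·8+4·6 = 32
A: 4·2+2·5+6·1 = 24 | 1·0+4·6 = 24
G: 4·5+2·0+6·2 = 32 | 1·0+4·8 = 32
gcd(4,2,6,1,4) = 1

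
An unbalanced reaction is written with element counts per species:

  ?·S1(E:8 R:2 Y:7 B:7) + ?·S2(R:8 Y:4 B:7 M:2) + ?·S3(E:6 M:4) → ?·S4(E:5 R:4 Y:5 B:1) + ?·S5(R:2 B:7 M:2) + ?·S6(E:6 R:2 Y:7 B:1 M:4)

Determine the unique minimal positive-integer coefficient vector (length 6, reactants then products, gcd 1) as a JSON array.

Coefficients: [3, 4, 2, 6, 6, 1]

E: 3·8+4·0+2·6 = 36 | 6·5+6·0+1·6 = 36
R: 3·2+4·8+2·0 = 38 | 6·4+6·2+1·2 = 38
Y: 3·7+4·4+2·0 = 37 | 6·5+6·0+1·7 = 37
B: 3·7+4·7+2·0 = 49 | 6·1+6·7+1·1 = 49
M: 3·0+4·2+2·4 = 16 | 6·0+6·2+1·4 = 16
gcd(3,4,2,6,6,1) = 1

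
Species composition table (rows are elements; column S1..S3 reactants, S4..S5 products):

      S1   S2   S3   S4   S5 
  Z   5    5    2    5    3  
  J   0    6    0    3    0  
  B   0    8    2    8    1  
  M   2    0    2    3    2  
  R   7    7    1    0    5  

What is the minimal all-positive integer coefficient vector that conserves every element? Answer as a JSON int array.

Z: 1·5+1·5+6·2 = 22 | 2·5+4·3 = 22
J: 1·0+1·6+6·0 = 6 | 2·3+4·0 = 6
B: 1·0+1·8+6·2 = 20 | 2·8+4·1 = 20
M: 1·2+1·0+6·2 = 14 | 2·3+4·2 = 14
R: 1·7+1·7+6·1 = 20 | 2·0+4·5 = 20
gcd(1,1,6,2,4) = 1

Coefficients: [1, 1, 6, 2, 4]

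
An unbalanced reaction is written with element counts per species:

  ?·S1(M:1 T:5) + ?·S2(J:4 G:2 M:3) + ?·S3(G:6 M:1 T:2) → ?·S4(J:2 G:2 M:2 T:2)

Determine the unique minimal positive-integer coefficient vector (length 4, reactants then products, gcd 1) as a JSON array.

Coefficients: [2, 3, 1, 6]

J: 2·0+3·4+1·0 = 12 | 6·2 = 12
G: 2·0+3·2+1·6 = 12 | 6·2 = 12
M: 2·1+3·3+1·1 = 12 | 6·2 = 12
T: 2·5+3·0+1·2 = 12 | 6·2 = 12
gcd(2,3,1,6) = 1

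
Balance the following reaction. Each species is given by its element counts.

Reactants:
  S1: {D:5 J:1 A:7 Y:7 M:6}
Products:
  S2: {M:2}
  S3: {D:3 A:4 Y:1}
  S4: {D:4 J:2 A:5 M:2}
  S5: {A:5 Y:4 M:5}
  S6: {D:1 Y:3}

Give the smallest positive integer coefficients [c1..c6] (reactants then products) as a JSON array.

D: 4·5 = 20 | 5·0+2·3+2·4+2·0+6·1 = 20
J: 4·1 = 4 | 5·0+2·0+2·2+2·0+6·0 = 4
A: 4·7 = 28 | 5·0+2·4+2·5+2·5+6·0 = 28
Y: 4·7 = 28 | 5·0+2·1+2·0+2·4+6·3 = 28
M: 4·6 = 24 | 5·2+2·0+2·2+2·5+6·0 = 24
gcd(4,5,2,2,2,6) = 1

Coefficients: [4, 5, 2, 2, 2, 6]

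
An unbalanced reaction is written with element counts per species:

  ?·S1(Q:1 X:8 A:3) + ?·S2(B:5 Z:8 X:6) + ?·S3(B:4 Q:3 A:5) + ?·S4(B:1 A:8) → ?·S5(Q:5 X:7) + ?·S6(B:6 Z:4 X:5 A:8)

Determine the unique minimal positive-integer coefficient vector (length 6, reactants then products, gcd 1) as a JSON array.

B: 5·0+3·5+5·4+1·1 = 36 | 4·0+6·6 = 36
Z: 5·0+3·8+5·0+1·0 = 24 | 4·0+6·4 = 24
Q: 5·1+3·0+5·3+1·0 = 20 | 4·5+6·0 = 20
X: 5·8+3·6+5·0+1·0 = 58 | 4·7+6·5 = 58
A: 5·3+3·0+5·5+1·8 = 48 | 4·0+6·8 = 48
gcd(5,3,5,1,4,6) = 1

Coefficients: [5, 3, 5, 1, 4, 6]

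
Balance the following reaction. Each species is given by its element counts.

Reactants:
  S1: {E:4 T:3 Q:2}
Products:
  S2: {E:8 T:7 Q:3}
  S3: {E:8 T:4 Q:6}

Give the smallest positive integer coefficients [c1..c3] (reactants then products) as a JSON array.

Coefficients: [6, 2, 1]

E: 6·4 = 24 | 2·8+1·8 = 24
T: 6·3 = 18 | 2·7+1·4 = 18
Q: 6·2 = 12 | 2·3+1·6 = 12
gcd(6,2,1) = 1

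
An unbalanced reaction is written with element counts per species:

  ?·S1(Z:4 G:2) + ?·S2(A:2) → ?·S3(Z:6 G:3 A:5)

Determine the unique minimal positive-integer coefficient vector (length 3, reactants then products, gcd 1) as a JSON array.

Coefficients: [3, 5, 2]

Z: 3·4+5·0 = 12 | 2·6 = 12
G: 3·2+5·0 = 6 | 2·3 = 6
A: 3·0+5·2 = 10 | 2·5 = 10
gcd(3,5,2) = 1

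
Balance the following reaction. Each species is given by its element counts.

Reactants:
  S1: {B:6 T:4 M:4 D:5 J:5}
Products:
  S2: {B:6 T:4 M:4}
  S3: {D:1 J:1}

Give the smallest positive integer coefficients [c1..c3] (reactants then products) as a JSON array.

Coefficients: [1, 1, 5]

B: 1·6 = 6 | 1·6+5·0 = 6
T: 1·4 = 4 | 1·4+5·0 = 4
M: 1·4 = 4 | 1·4+5·0 = 4
D: 1·5 = 5 | 1·0+5·1 = 5
J: 1·5 = 5 | 1·0+5·1 = 5
gcd(1,1,5) = 1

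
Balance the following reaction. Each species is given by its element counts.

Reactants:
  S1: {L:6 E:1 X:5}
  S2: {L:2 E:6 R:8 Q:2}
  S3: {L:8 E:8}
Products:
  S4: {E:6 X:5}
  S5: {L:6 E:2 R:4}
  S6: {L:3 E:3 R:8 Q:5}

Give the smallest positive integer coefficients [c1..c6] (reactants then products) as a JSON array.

Coefficients: [4, 5, 1, 4, 6, 2]

L: 4·6+5·2+1·8 = 42 | 4·0+6·6+2·3 = 42
E: 4·1+5·6+1·8 = 42 | 4·6+6·2+2·3 = 42
R: 4·0+5·8+1·0 = 40 | 4·0+6·4+2·8 = 40
X: 4·5+5·0+1·0 = 20 | 4·5+6·0+2·0 = 20
Q: 4·0+5·2+1·0 = 10 | 4·0+6·0+2·5 = 10
gcd(4,5,1,4,6,2) = 1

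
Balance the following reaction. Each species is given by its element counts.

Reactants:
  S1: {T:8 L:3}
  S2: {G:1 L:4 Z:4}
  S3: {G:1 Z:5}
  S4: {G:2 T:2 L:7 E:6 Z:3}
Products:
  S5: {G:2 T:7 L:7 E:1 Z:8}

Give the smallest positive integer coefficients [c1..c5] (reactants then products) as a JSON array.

G: 5·0+5·1+5·1+1·2 = 12 | 6·2 = 12
T: 5·8+5·0+5·0+1·2 = 42 | 6·7 = 42
L: 5·3+5·4+5·0+1·7 = 42 | 6·7 = 42
E: 5·0+5·0+5·0+1·6 = 6 | 6·1 = 6
Z: 5·0+5·4+5·5+1·3 = 48 | 6·8 = 48
gcd(5,5,5,1,6) = 1

Coefficients: [5, 5, 5, 1, 6]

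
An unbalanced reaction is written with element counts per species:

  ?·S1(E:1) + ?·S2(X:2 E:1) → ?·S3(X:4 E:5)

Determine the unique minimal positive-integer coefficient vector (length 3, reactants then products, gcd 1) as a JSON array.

X: 3·0+2·2 = 4 | 1·4 = 4
E: 3·1+2·1 = 5 | 1·5 = 5
gcd(3,2,1) = 1

Coefficients: [3, 2, 1]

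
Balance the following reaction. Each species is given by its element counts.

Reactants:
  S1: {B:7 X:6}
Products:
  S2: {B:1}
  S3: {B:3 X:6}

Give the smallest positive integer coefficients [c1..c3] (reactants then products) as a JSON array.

Coefficients: [1, 4, 1]

B: 1·7 = 7 | 4·1+1·3 = 7
X: 1·6 = 6 | 4·0+1·6 = 6
gcd(1,4,1) = 1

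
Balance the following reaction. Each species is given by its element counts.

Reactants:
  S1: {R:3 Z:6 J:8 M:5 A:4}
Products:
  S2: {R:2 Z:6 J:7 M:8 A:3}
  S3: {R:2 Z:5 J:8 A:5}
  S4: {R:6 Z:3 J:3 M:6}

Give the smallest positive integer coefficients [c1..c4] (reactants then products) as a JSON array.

Coefficients: [6, 3, 3, 1]

R: 6·3 = 18 | 3·2+3·2+1·6 = 18
Z: 6·6 = 36 | 3·6+3·5+1·3 = 36
J: 6·8 = 48 | 3·7+3·8+1·3 = 48
M: 6·5 = 30 | 3·8+3·0+1·6 = 30
A: 6·4 = 24 | 3·3+3·5+1·0 = 24
gcd(6,3,3,1) = 1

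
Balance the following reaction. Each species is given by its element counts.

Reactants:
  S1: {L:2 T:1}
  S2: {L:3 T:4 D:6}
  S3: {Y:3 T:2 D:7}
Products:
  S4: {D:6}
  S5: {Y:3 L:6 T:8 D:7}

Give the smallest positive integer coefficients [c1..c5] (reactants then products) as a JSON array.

Coefficients: [6, 6, 5, 6, 5]

Y: 6·0+6·0+5·3 = 15 | 6·0+5·3 = 15
L: 6·2+6·3+5·0 = 30 | 6·0+5·6 = 30
T: 6·1+6·4+5·2 = 40 | 6·0+5·8 = 40
D: 6·0+6·6+5·7 = 71 | 6·6+5·7 = 71
gcd(6,6,5,6,5) = 1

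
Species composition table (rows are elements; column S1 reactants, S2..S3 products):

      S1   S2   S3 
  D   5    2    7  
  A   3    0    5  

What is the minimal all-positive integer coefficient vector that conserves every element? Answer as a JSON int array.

D: 5·5 = 25 | 2·2+3·7 = 25
A: 5·3 = 15 | 2·0+3·5 = 15
gcd(5,2,3) = 1

Coefficients: [5, 2, 3]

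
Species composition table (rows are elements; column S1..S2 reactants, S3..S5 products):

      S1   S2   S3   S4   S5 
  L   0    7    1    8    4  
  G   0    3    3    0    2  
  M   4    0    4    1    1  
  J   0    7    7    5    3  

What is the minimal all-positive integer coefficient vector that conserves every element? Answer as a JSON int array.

L: 2·0+3·7 = 21 | 1·1+1·8+3·4 = 21
G: 2·0+3·3 = 9 | 1·3+1·0+3·2 = 9
M: 2·4+3·0 = 8 | 1·4+1·1+3·1 = 8
J: 2·0+3·7 = 21 | 1·7+1·5+3·3 = 21
gcd(2,3,1,1,3) = 1

Coefficients: [2, 3, 1, 1, 3]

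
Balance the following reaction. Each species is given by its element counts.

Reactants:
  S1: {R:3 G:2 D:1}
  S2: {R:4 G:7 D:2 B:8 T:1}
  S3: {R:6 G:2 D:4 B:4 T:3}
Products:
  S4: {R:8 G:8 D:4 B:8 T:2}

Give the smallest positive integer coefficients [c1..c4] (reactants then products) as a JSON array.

Coefficients: [4, 4, 2, 5]

R: 4·3+4·4+2·6 = 40 | 5·8 = 40
G: 4·2+4·7+2·2 = 40 | 5·8 = 40
D: 4·1+4·2+2·4 = 20 | 5·4 = 20
B: 4·0+4·8+2·4 = 40 | 5·8 = 40
T: 4·0+4·1+2·3 = 10 | 5·2 = 10
gcd(4,4,2,5) = 1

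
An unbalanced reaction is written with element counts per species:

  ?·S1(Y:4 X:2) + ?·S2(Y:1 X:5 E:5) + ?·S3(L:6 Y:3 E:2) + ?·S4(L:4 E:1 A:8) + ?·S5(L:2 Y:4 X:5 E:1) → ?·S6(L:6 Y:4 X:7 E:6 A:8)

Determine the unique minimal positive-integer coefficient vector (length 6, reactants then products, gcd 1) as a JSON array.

Coefficients: [1, 5, 1, 6, 3, 6]

L: 1·0+5·0+1·6+6·4+3·2 = 36 | 6·6 = 36
Y: 1·4+5·1+1·3+6·0+3·4 = 24 | 6·4 = 24
X: 1·2+5·5+1·0+6·0+3·5 = 42 | 6·7 = 42
E: 1·0+5·5+1·2+6·1+3·1 = 36 | 6·6 = 36
A: 1·0+5·0+1·0+6·8+3·0 = 48 | 6·8 = 48
gcd(1,5,1,6,3,6) = 1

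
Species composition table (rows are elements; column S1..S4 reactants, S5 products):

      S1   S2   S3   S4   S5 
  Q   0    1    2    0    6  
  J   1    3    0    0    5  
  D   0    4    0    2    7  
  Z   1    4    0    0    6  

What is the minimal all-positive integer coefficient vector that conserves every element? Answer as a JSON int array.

Coefficients: [4, 2, 5, 3, 2]

Q: 4·0+2·1+5·2+3·0 = 12 | 2·6 = 12
J: 4·1+2·3+5·0+3·0 = 10 | 2·5 = 10
D: 4·0+2·4+5·0+3·2 = 14 | 2·7 = 14
Z: 4·1+2·4+5·0+3·0 = 12 | 2·6 = 12
gcd(4,2,5,3,2) = 1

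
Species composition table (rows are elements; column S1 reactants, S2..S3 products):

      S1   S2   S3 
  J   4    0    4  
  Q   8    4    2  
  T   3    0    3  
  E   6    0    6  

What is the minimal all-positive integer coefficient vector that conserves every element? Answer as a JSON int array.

Coefficients: [2, 3, 2]

J: 2·4 = 8 | 3·0+2·4 = 8
Q: 2·8 = 16 | 3·4+2·2 = 16
T: 2·3 = 6 | 3·0+2·3 = 6
E: 2·6 = 12 | 3·0+2·6 = 12
gcd(2,3,2) = 1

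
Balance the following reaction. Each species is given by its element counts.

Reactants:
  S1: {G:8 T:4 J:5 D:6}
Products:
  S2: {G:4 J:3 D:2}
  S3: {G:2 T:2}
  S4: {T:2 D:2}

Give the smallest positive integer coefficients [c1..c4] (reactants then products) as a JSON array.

G: 3·8 = 24 | 5·4+2·2+4·0 = 24
T: 3·4 = 12 | 5·0+2·2+4·2 = 12
J: 3·5 = 15 | 5·3+2·0+4·0 = 15
D: 3·6 = 18 | 5·2+2·0+4·2 = 18
gcd(3,5,2,4) = 1

Coefficients: [3, 5, 2, 4]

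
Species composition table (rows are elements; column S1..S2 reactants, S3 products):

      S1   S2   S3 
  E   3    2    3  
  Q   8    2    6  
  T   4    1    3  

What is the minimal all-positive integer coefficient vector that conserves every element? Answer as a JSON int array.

E: 3·3+3·2 = 15 | 5·3 = 15
Q: 3·8+3·2 = 30 | 5·6 = 30
T: 3·4+3·1 = 15 | 5·3 = 15
gcd(3,3,5) = 1

Coefficients: [3, 3, 5]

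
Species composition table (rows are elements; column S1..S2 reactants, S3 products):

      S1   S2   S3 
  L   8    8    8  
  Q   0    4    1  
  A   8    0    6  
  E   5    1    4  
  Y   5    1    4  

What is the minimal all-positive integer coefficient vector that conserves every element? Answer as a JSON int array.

L: 3·8+1·8 = 32 | 4·8 = 32
Q: 3·0+1·4 = 4 | 4·1 = 4
A: 3·8+1·0 = 24 | 4·6 = 24
E: 3·5+1·1 = 16 | 4·4 = 16
Y: 3·5+1·1 = 16 | 4·4 = 16
gcd(3,1,4) = 1

Coefficients: [3, 1, 4]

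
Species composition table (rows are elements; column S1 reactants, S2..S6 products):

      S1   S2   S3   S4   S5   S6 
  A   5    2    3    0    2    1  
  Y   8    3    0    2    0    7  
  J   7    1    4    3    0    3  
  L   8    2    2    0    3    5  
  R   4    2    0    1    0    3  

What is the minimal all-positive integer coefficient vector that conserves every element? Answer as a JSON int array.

Coefficients: [5, 3, 2, 5, 5, 3]

A: 5·5 = 25 | 3·2+2·3+5·0+5·2+3·1 = 25
Y: 5·8 = 40 | 3·3+2·0+5·2+5·0+3·7 = 40
J: 5·7 = 35 | 3·1+2·4+5·3+5·0+3·3 = 35
L: 5·8 = 40 | 3·2+2·2+5·0+5·3+3·5 = 40
R: 5·4 = 20 | 3·2+2·0+5·1+5·0+3·3 = 20
gcd(5,3,2,5,5,3) = 1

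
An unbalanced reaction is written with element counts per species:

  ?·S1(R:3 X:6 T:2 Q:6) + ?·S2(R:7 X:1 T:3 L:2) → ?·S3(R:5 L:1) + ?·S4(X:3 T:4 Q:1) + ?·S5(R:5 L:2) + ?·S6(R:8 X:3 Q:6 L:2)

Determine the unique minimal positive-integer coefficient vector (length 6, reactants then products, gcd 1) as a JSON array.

R: 3·3+6·7 = 51 | 6·5+6·0+1·5+2·8 = 51
X: 3·6+6·1 = 24 | 6·0+6·3+1·0+2·3 = 24
T: 3·2+6·3 = 24 | 6·0+6·4+1·0+2·0 = 24
Q: 3·6+6·0 = 18 | 6·0+6·1+1·0+2·6 = 18
L: 3·0+6·2 = 12 | 6·1+6·0+1·2+2·2 = 12
gcd(3,6,6,6,1,2) = 1

Coefficients: [3, 6, 6, 6, 1, 2]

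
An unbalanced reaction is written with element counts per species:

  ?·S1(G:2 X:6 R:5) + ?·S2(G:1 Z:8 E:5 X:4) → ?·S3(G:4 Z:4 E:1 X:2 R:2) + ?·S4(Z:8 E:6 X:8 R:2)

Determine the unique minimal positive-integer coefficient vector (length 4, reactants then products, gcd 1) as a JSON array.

Coefficients: [2, 4, 2, 3]

G: 2·2+4·1 = 8 | 2·4+3·0 = 8
Z: 2·0+4·8 = 32 | 2·4+3·8 = 32
E: 2·0+4·5 = 20 | 2·1+3·6 = 20
X: 2·6+4·4 = 28 | 2·2+3·8 = 28
R: 2·5+4·0 = 10 | 2·2+3·2 = 10
gcd(2,4,2,3) = 1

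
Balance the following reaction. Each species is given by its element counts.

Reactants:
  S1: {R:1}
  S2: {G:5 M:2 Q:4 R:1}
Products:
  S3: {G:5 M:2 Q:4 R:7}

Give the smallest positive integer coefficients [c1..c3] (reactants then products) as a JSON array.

Coefficients: [6, 1, 1]

G: 6·0+1·5 = 5 | 1·5 = 5
M: 6·0+1·2 = 2 | 1·2 = 2
Q: 6·0+1·4 = 4 | 1·4 = 4
R: 6·1+1·1 = 7 | 1·7 = 7
gcd(6,1,1) = 1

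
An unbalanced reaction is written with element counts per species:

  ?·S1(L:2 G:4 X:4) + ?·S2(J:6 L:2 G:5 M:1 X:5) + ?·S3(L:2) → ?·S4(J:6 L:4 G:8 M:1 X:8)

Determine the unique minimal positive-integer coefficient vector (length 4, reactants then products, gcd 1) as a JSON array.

Coefficients: [3, 4, 1, 4]

J: 3·0+4·6+1·0 = 24 | 4·6 = 24
L: 3·2+4·2+1·2 = 16 | 4·4 = 16
G: 3·4+4·5+1·0 = 32 | 4·8 = 32
M: 3·0+4·1+1·0 = 4 | 4·1 = 4
X: 3·4+4·5+1·0 = 32 | 4·8 = 32
gcd(3,4,1,4) = 1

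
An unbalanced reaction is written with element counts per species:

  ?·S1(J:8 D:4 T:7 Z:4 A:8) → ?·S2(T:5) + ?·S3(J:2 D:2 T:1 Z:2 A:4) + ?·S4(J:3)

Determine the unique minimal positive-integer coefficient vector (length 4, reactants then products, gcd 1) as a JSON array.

Coefficients: [3, 3, 6, 4]

J: 3·8 = 24 | 3·0+6·2+4·3 = 24
D: 3·4 = 12 | 3·0+6·2+4·0 = 12
T: 3·7 = 21 | 3·5+6·1+4·0 = 21
Z: 3·4 = 12 | 3·0+6·2+4·0 = 12
A: 3·8 = 24 | 3·0+6·4+4·0 = 24
gcd(3,3,6,4) = 1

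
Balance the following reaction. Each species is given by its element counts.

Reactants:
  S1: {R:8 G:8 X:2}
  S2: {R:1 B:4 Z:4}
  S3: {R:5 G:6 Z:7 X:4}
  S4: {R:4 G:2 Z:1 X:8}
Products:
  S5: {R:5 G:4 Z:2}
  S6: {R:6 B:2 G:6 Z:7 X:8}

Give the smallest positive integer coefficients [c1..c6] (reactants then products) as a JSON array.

Coefficients: [2, 3, 5, 3, 4, 6]

R: 2·8+3·1+5·5+3·4 = 56 | 4·5+6·6 = 56
B: 2·0+3·4+5·0+3·0 = 12 | 4·0+6·2 = 12
G: 2·8+3·0+5·6+3·2 = 52 | 4·4+6·6 = 52
Z: 2·0+3·4+5·7+3·1 = 50 | 4·2+6·7 = 50
X: 2·2+3·0+5·4+3·8 = 48 | 4·0+6·8 = 48
gcd(2,3,5,3,4,6) = 1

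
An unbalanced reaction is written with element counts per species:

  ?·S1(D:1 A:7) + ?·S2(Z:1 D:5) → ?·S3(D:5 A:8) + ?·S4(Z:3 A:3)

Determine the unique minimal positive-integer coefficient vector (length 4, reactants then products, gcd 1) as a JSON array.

Z: 5·0+3·1 = 3 | 4·0+1·3 = 3
D: 5·1+3·5 = 20 | 4·5+1·0 = 20
A: 5·7+3·0 = 35 | 4·8+1·3 = 35
gcd(5,3,4,1) = 1

Coefficients: [5, 3, 4, 1]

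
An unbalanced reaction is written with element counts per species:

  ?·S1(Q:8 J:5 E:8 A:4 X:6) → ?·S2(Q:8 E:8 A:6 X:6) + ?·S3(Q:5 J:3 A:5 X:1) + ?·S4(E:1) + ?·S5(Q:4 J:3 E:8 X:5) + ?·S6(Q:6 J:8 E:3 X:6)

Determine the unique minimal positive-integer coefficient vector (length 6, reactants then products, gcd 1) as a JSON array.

Coefficients: [4, 1, 2, 5, 2, 1]

Q: 4·8 = 32 | 1·8+2·5+5·0+2·4+1·6 = 32
J: 4·5 = 20 | 1·0+2·3+5·0+2·3+1·8 = 20
E: 4·8 = 32 | 1·8+2·0+5·1+2·8+1·3 = 32
A: 4·4 = 16 | 1·6+2·5+5·0+2·0+1·0 = 16
X: 4·6 = 24 | 1·6+2·1+5·0+2·5+1·6 = 24
gcd(4,1,2,5,2,1) = 1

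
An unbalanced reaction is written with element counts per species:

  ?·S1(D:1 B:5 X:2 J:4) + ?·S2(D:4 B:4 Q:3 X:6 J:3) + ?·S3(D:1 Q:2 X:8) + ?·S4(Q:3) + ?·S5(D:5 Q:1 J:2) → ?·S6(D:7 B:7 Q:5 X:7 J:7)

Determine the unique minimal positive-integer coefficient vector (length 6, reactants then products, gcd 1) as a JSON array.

D: 4·1+2·4+1·1+3·0+3·5 = 28 | 4·7 = 28
B: 4·5+2·4+1·0+3·0+3·0 = 28 | 4·7 = 28
Q: 4·0+2·3+1·2+3·3+3·1 = 20 | 4·5 = 20
X: 4·2+2·6+1·8+3·0+3·0 = 28 | 4·7 = 28
J: 4·4+2·3+1·0+3·0+3·2 = 28 | 4·7 = 28
gcd(4,2,1,3,3,4) = 1

Coefficients: [4, 2, 1, 3, 3, 4]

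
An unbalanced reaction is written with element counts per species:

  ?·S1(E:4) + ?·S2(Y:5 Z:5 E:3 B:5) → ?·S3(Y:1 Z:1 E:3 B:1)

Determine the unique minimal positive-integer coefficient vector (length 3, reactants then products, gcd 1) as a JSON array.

Y: 3·0+1·5 = 5 | 5·1 = 5
Z: 3·0+1·5 = 5 | 5·1 = 5
E: 3·4+1·3 = 15 | 5·3 = 15
B: 3·0+1·5 = 5 | 5·1 = 5
gcd(3,1,5) = 1

Coefficients: [3, 1, 5]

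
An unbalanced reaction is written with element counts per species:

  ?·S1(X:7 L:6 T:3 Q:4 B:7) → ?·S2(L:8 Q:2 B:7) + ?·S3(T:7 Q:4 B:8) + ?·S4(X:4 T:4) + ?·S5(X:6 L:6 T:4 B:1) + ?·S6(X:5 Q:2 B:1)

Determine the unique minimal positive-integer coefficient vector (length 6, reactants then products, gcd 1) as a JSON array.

Coefficients: [5, 3, 1, 1, 1, 5]

X: 5·7 = 35 | 3·0+1·0+1·4+1·6+5·5 = 35
L: 5·6 = 30 | 3·8+1·0+1·0+1·6+5·0 = 30
T: 5·3 = 15 | 3·0+1·7+1·4+1·4+5·0 = 15
Q: 5·4 = 20 | 3·2+1·4+1·0+1·0+5·2 = 20
B: 5·7 = 35 | 3·7+1·8+1·0+1·1+5·1 = 35
gcd(5,3,1,1,1,5) = 1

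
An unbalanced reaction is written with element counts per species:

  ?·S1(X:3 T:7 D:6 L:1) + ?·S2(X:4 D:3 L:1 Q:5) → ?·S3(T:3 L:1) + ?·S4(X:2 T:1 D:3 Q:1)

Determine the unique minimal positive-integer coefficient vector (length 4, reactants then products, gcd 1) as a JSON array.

X: 2·3+1·4 = 10 | 3·0+5·2 = 10
T: 2·7+1·0 = 14 | 3·3+5·1 = 14
D: 2·6+1·3 = 15 | 3·0+5·3 = 15
L: 2·1+1·1 = 3 | 3·1+5·0 = 3
Q: 2·0+1·5 = 5 | 3·0+5·1 = 5
gcd(2,1,3,5) = 1

Coefficients: [2, 1, 3, 5]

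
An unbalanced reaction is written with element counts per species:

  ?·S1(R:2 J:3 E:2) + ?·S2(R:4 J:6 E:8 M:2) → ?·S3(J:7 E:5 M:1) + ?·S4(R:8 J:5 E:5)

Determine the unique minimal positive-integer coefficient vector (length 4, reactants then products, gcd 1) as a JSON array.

R: 6·2+1·4 = 16 | 2·0+2·8 = 16
J: 6·3+1·6 = 24 | 2·7+2·5 = 24
E: 6·2+1·8 = 20 | 2·5+2·5 = 20
M: 6·0+1·2 = 2 | 2·1+2·0 = 2
gcd(6,1,2,2) = 1

Coefficients: [6, 1, 2, 2]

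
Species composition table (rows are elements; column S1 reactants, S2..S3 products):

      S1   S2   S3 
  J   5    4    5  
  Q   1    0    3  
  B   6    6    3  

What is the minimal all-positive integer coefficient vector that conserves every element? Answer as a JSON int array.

J: 6·5 = 30 | 5·4+2·5 = 30
Q: 6·1 = 6 | 5·0+2·3 = 6
B: 6·6 = 36 | 5·6+2·3 = 36
gcd(6,5,2) = 1

Coefficients: [6, 5, 2]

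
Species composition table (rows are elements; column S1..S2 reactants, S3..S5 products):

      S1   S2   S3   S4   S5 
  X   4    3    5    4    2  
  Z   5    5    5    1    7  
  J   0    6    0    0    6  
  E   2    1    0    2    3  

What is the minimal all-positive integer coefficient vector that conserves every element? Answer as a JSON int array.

Coefficients: [3, 2, 2, 1, 2]

X: 3·4+2·3 = 18 | 2·5+1·4+2·2 = 18
Z: 3·5+2·5 = 25 | 2·5+1·1+2·7 = 25
J: 3·0+2·6 = 12 | 2·0+1·0+2·6 = 12
E: 3·2+2·1 = 8 | 2·0+1·2+2·3 = 8
gcd(3,2,2,1,2) = 1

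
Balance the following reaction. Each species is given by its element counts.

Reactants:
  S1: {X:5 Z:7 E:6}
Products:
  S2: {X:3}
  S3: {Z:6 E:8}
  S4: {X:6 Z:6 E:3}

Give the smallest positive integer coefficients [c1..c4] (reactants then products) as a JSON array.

X: 6·5 = 30 | 2·3+3·0+4·6 = 30
Z: 6·7 = 42 | 2·0+3·6+4·6 = 42
E: 6·6 = 36 | 2·0+3·8+4·3 = 36
gcd(6,2,3,4) = 1

Coefficients: [6, 2, 3, 4]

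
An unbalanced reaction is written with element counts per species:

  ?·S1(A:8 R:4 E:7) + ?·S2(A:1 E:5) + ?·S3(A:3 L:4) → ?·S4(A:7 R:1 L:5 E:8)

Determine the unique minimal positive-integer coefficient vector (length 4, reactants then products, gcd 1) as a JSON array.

A: 1·8+5·1+5·3 = 28 | 4·7 = 28
R: 1·4+5·0+5·0 = 4 | 4·1 = 4
L: 1·0+5·0+5·4 = 20 | 4·5 = 20
E: 1·7+5·5+5·0 = 32 | 4·8 = 32
gcd(1,5,5,4) = 1

Coefficients: [1, 5, 5, 4]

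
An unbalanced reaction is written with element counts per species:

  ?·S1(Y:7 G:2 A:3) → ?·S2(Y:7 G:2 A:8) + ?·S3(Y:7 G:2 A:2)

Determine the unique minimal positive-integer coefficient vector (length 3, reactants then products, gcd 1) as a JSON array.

Coefficients: [6, 1, 5]

Y: 6·7 = 42 | 1·7+5·7 = 42
G: 6·2 = 12 | 1·2+5·2 = 12
A: 6·3 = 18 | 1·8+5·2 = 18
gcd(6,1,5) = 1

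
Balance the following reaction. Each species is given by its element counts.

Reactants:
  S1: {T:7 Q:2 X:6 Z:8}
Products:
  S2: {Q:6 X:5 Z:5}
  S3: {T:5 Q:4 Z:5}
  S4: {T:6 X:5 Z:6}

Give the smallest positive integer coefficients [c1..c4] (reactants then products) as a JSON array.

Coefficients: [5, 1, 1, 5]

T: 5·7 = 35 | 1·0+1·5+5·6 = 35
Q: 5·2 = 10 | 1·6+1·4+5·0 = 10
X: 5·6 = 30 | 1·5+1·0+5·5 = 30
Z: 5·8 = 40 | 1·5+1·5+5·6 = 40
gcd(5,1,1,5) = 1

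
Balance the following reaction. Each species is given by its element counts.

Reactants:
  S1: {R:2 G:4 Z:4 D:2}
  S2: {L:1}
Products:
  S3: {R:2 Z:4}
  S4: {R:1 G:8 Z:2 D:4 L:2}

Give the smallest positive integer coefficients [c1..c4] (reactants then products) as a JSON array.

R: 4·2+4·0 = 8 | 3·2+2·1 = 8
G: 4·4+4·0 = 16 | 3·0+2·8 = 16
Z: 4·4+4·0 = 16 | 3·4+2·2 = 16
D: 4·2+4·0 = 8 | 3·0+2·4 = 8
L: 4·0+4·1 = 4 | 3·0+2·2 = 4
gcd(4,4,3,2) = 1

Coefficients: [4, 4, 3, 2]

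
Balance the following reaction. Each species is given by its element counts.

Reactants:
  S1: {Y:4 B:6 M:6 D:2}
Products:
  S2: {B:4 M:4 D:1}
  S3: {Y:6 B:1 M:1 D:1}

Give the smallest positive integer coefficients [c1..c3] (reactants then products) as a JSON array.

Coefficients: [3, 4, 2]

Y: 3·4 = 12 | 4·0+2·6 = 12
B: 3·6 = 18 | 4·4+2·1 = 18
M: 3·6 = 18 | 4·4+2·1 = 18
D: 3·2 = 6 | 4·1+2·1 = 6
gcd(3,4,2) = 1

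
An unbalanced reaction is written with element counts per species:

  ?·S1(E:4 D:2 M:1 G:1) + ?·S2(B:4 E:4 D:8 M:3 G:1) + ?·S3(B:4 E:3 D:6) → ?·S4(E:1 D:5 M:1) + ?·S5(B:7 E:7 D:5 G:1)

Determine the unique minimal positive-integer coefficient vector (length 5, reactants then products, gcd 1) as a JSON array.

Coefficients: [3, 1, 6, 6, 4]

B: 3·0+1·4+6·4 = 28 | 6·0+4·7 = 28
E: 3·4+1·4+6·3 = 34 | 6·1+4·7 = 34
D: 3·2+1·8+6·6 = 50 | 6·5+4·5 = 50
M: 3·1+1·3+6·0 = 6 | 6·1+4·0 = 6
G: 3·1+1·1+6·0 = 4 | 6·0+4·1 = 4
gcd(3,1,6,6,4) = 1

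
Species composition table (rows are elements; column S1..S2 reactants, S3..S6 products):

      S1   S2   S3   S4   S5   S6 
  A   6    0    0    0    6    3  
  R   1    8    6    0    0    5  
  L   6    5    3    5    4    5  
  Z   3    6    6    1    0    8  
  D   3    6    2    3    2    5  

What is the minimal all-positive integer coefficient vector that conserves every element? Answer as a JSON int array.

A: 6·6+2·0 = 36 | 2·0+2·0+5·6+2·3 = 36
R: 6·1+2·8 = 22 | 2·6+2·0+5·0+2·5 = 22
L: 6·6+2·5 = 46 | 2·3+2·5+5·4+2·5 = 46
Z: 6·3+2·6 = 30 | 2·6+2·1+5·0+2·8 = 30
D: 6·3+2·6 = 30 | 2·2+2·3+5·2+2·5 = 30
gcd(6,2,2,2,5,2) = 1

Coefficients: [6, 2, 2, 2, 5, 2]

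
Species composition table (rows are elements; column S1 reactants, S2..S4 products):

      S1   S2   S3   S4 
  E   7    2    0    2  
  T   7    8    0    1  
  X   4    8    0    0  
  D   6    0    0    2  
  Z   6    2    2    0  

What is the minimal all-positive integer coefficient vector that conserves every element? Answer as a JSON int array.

Coefficients: [2, 1, 5, 6]

E: 2·7 = 14 | 1·2+5·0+6·2 = 14
T: 2·7 = 14 | 1·8+5·0+6·1 = 14
X: 2·4 = 8 | 1·8+5·0+6·0 = 8
D: 2·6 = 12 | 1·0+5·0+6·2 = 12
Z: 2·6 = 12 | 1·2+5·2+6·0 = 12
gcd(2,1,5,6) = 1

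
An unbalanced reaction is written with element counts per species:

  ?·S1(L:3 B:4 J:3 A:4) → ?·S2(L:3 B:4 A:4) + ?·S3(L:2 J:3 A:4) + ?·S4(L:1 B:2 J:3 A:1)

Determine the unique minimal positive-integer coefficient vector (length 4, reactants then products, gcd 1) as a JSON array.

L: 5·3 = 15 | 3·3+1·2+4·1 = 15
B: 5·4 = 20 | 3·4+1·0+4·2 = 20
J: 5·3 = 15 | 3·0+1·3+4·3 = 15
A: 5·4 = 20 | 3·4+1·4+4·1 = 20
gcd(5,3,1,4) = 1

Coefficients: [5, 3, 1, 4]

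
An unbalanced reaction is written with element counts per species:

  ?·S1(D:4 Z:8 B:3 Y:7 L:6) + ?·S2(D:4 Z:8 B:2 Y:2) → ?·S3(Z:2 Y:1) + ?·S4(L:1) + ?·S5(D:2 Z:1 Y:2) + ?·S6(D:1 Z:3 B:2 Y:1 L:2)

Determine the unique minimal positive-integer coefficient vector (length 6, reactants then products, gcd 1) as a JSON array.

D: 2·4+1·4 = 12 | 4·0+4·0+4·2+4·1 = 12
Z: 2·8+1·8 = 24 | 4·2+4·0+4·1+4·3 = 24
B: 2·3+1·2 = 8 | 4·0+4·0+4·0+4·2 = 8
Y: 2·7+1·2 = 16 | 4·1+4·0+4·2+4·1 = 16
L: 2·6+1·0 = 12 | 4·0+4·1+4·0+4·2 = 12
gcd(2,1,4,4,4,4) = 1

Coefficients: [2, 1, 4, 4, 4, 4]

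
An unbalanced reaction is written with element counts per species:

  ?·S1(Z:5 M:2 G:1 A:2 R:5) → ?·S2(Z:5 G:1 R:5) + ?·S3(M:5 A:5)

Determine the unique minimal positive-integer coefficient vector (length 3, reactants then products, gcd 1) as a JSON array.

Coefficients: [5, 5, 2]

Z: 5·5 = 25 | 5·5+2·0 = 25
M: 5·2 = 10 | 5·0+2·5 = 10
G: 5·1 = 5 | 5·1+2·0 = 5
A: 5·2 = 10 | 5·0+2·5 = 10
R: 5·5 = 25 | 5·5+2·0 = 25
gcd(5,5,2) = 1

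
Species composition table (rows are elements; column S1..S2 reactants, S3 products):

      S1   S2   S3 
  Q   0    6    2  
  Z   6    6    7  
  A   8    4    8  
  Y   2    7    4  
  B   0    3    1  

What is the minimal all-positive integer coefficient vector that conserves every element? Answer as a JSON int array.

Coefficients: [5, 2, 6]

Q: 5·0+2·6 = 12 | 6·2 = 12
Z: 5·6+2·6 = 42 | 6·7 = 42
A: 5·8+2·4 = 48 | 6·8 = 48
Y: 5·2+2·7 = 24 | 6·4 = 24
B: 5·0+2·3 = 6 | 6·1 = 6
gcd(5,2,6) = 1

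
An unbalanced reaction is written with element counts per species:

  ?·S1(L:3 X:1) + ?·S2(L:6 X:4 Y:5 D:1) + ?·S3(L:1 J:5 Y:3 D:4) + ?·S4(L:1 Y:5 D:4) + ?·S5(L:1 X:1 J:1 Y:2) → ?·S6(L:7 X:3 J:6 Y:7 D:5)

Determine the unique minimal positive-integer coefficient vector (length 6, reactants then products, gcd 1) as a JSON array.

L: 6·3+1·6+5·1+1·1+5·1 = 35 | 5·7 = 35
X: 6·1+1·4+5·0+1·0+5·1 = 15 | 5·3 = 15
J: 6·0+1·0+5·5+1·0+5·1 = 30 | 5·6 = 30
Y: 6·0+1·5+5·3+1·5+5·2 = 35 | 5·7 = 35
D: 6·0+1·1+5·4+1·4+5·0 = 25 | 5·5 = 25
gcd(6,1,5,1,5,5) = 1

Coefficients: [6, 1, 5, 1, 5, 5]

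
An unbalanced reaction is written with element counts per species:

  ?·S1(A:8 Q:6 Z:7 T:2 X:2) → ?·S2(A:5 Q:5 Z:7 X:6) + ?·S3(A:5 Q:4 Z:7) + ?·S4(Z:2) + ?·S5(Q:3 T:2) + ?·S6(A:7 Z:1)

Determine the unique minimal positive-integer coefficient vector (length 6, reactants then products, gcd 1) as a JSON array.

Coefficients: [6, 2, 2, 5, 6, 4]

A: 6·8 = 48 | 2·5+2·5+5·0+6·0+4·7 = 48
Q: 6·6 = 36 | 2·5+2·4+5·0+6·3+4·0 = 36
Z: 6·7 = 42 | 2·7+2·7+5·2+6·0+4·1 = 42
T: 6·2 = 12 | 2·0+2·0+5·0+6·2+4·0 = 12
X: 6·2 = 12 | 2·6+2·0+5·0+6·0+4·0 = 12
gcd(6,2,2,5,6,4) = 1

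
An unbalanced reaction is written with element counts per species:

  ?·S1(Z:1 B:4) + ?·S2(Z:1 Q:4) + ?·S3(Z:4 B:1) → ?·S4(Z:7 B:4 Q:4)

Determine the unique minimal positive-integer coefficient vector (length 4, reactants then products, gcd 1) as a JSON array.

Z: 2·1+3·1+4·4 = 21 | 3·7 = 21
B: 2·4+3·0+4·1 = 12 | 3·4 = 12
Q: 2·0+3·4+4·0 = 12 | 3·4 = 12
gcd(2,3,4,3) = 1

Coefficients: [2, 3, 4, 3]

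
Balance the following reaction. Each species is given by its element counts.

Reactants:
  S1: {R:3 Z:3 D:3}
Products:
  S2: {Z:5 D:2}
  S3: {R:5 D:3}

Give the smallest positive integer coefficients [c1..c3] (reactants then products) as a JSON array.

R: 5·3 = 15 | 3·0+3·5 = 15
Z: 5·3 = 15 | 3·5+3·0 = 15
D: 5·3 = 15 | 3·2+3·3 = 15
gcd(5,3,3) = 1

Coefficients: [5, 3, 3]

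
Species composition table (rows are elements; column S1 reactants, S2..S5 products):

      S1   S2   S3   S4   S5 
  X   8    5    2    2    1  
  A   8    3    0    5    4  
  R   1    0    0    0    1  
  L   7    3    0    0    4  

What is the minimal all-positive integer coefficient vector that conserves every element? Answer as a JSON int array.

X: 5·8 = 40 | 5·5+4·2+1·2+5·1 = 40
A: 5·8 = 40 | 5·3+4·0+1·5+5·4 = 40
R: 5·1 = 5 | 5·0+4·0+1·0+5·1 = 5
L: 5·7 = 35 | 5·3+4·0+1·0+5·4 = 35
gcd(5,5,4,1,5) = 1

Coefficients: [5, 5, 4, 1, 5]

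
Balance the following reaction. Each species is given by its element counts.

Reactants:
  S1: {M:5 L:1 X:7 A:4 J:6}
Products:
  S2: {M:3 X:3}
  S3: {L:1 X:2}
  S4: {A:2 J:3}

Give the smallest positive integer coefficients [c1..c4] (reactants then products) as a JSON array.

M: 3·5 = 15 | 5·3+3·0+6·0 = 15
L: 3·1 = 3 | 5·0+3·1+6·0 = 3
X: 3·7 = 21 | 5·3+3·2+6·0 = 21
A: 3·4 = 12 | 5·0+3·0+6·2 = 12
J: 3·6 = 18 | 5·0+3·0+6·3 = 18
gcd(3,5,3,6) = 1

Coefficients: [3, 5, 3, 6]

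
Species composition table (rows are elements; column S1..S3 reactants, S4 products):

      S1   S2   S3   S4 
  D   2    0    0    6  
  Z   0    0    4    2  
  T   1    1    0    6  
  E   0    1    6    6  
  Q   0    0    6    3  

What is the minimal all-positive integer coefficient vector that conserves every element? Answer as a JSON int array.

D: 6·2+6·0+1·0 = 12 | 2·6 = 12
Z: 6·0+6·0+1·4 = 4 | 2·2 = 4
T: 6·1+6·1+1·0 = 12 | 2·6 = 12
E: 6·0+6·1+1·6 = 12 | 2·6 = 12
Q: 6·0+6·0+1·6 = 6 | 2·3 = 6
gcd(6,6,1,2) = 1

Coefficients: [6, 6, 1, 2]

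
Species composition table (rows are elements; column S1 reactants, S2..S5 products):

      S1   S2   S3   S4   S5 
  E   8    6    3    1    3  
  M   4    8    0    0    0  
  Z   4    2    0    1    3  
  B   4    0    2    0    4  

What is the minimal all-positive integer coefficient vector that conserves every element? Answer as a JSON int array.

E: 6·8 = 48 | 3·6+4·3+6·1+4·3 = 48
M: 6·4 = 24 | 3·8+4·0+6·0+4·0 = 24
Z: 6·4 = 24 | 3·2+4·0+6·1+4·3 = 24
B: 6·4 = 24 | 3·0+4·2+6·0+4·4 = 24
gcd(6,3,4,6,4) = 1

Coefficients: [6, 3, 4, 6, 4]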